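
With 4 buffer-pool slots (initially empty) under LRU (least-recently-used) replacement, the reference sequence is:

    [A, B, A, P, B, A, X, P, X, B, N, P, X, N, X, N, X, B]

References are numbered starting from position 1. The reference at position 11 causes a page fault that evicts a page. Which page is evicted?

pos 1: A → miss, frames [A]
pos 2: B → miss, frames [A, B]
pos 3: A → hit
pos 4: P → miss, frames [B, A, P]
pos 5: B → hit
pos 6: A → hit
pos 7: X → miss, frames [P, B, A, X]
pos 8: P → hit
pos 9: X → hit
pos 10: B → hit
pos 11: N → miss, evict A, frames [P, X, B, N]
At position 11, page A is evicted.

A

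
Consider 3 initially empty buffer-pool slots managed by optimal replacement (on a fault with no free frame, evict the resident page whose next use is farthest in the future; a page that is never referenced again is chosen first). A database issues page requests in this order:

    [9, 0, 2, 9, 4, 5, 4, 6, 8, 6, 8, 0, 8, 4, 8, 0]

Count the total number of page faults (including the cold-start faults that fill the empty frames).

8

9 → fault, frames [9]
0 → fault, frames [9, 0]
2 → fault, frames [9, 0, 2]
9 → hit
4 → fault, evict 2, frames [9, 0, 4]
5 → fault, evict 9, frames [0, 4, 5]
4 → hit
6 → fault, evict 5, frames [0, 4, 6]
8 → fault, evict 4, frames [0, 6, 8]
6 → hit
8 → hit
0 → hit
8 → hit
4 → fault, evict 6, frames [0, 8, 4]
8 → hit
0 → hit
Page faults: 8.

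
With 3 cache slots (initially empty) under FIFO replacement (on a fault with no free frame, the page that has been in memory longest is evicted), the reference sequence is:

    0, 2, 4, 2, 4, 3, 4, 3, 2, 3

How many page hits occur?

6

0: fault, frames (0)
2: fault, frames (0 2)
4: fault, frames (0 2 4)
2: hit
4: hit
3: fault, evict 0, frames (2 4 3)
4: hit
3: hit
2: hit
3: hit
Hits: 6.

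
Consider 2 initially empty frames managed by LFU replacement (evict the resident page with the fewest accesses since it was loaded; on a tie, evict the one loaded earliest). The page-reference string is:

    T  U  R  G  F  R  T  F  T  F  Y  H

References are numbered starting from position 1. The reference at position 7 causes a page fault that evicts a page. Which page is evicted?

pos 1: T -> fault, frames (T)
pos 2: U -> fault, frames (T U)
pos 3: R -> fault, evict T, frames (U R)
pos 4: G -> fault, evict U, frames (R G)
pos 5: F -> fault, evict R, frames (G F)
pos 6: R -> fault, evict G, frames (F R)
pos 7: T -> fault, evict F, frames (R T)
At position 7, page F is evicted.

F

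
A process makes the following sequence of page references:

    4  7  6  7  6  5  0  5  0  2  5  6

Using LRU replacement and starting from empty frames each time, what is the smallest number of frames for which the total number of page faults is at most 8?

2

f=1: 12 faults
f=2: 8 faults
f=3: 7 faults
f=4: 6 faults
f=5: 6 faults
f=6: 6 faults
Smallest f with faults ≤ 8 is 2.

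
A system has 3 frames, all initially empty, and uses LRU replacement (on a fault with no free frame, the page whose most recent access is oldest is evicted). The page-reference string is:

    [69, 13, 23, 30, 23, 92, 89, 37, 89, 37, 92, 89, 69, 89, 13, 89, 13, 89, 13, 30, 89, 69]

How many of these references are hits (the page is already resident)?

69 -> fault, frames [69]
13 -> fault, frames [69, 13]
23 -> fault, frames [69, 13, 23]
30 -> fault, evict 69, frames [13, 23, 30]
23 -> hit
92 -> fault, evict 13, frames [30, 23, 92]
89 -> fault, evict 30, frames [23, 92, 89]
37 -> fault, evict 23, frames [92, 89, 37]
89 -> hit
37 -> hit
92 -> hit
89 -> hit
69 -> fault, evict 37, frames [92, 89, 69]
89 -> hit
13 -> fault, evict 92, frames [69, 89, 13]
89 -> hit
13 -> hit
89 -> hit
13 -> hit
30 -> fault, evict 69, frames [89, 13, 30]
89 -> hit
69 -> fault, evict 13, frames [30, 89, 69]
Hits: 11.

11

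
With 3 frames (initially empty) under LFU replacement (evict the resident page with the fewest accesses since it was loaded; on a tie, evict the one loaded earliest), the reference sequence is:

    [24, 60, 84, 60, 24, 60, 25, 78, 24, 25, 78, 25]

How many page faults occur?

24 -> fault, frames (24)
60 -> fault, frames (24 60)
84 -> fault, frames (24 60 84)
60 -> hit
24 -> hit
60 -> hit
25 -> fault, evict 84, frames (24 60 25)
78 -> fault, evict 25, frames (24 60 78)
24 -> hit
25 -> fault, evict 78, frames (24 60 25)
78 -> fault, evict 25, frames (24 60 78)
25 -> fault, evict 78, frames (24 60 25)
Page faults: 8.

8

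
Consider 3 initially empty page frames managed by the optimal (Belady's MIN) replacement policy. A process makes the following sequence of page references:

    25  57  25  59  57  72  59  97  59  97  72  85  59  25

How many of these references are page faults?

7

25: miss, frames (25)
57: miss, frames (25 57)
25: hit
59: miss, frames (25 57 59)
57: hit
72: miss, evict 57, frames (25 59 72)
59: hit
97: miss, evict 25, frames (59 72 97)
59: hit
97: hit
72: hit
85: miss, evict 97, frames (59 72 85)
59: hit
25: miss, evict 85, frames (59 72 25)
Page faults: 7.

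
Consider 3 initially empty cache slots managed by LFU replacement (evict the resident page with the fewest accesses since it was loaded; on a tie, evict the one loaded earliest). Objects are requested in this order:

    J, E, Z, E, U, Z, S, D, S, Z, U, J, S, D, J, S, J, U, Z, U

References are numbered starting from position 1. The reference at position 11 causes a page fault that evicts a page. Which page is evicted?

S

pos 1: J: miss, frames (J)
pos 2: E: miss, frames (J E)
pos 3: Z: miss, frames (J E Z)
pos 4: E: hit
pos 5: U: miss, evict J, frames (E Z U)
pos 6: Z: hit
pos 7: S: miss, evict U, frames (E Z S)
pos 8: D: miss, evict S, frames (E Z D)
pos 9: S: miss, evict D, frames (E Z S)
pos 10: Z: hit
pos 11: U: miss, evict S, frames (E Z U)
At position 11, page S is evicted.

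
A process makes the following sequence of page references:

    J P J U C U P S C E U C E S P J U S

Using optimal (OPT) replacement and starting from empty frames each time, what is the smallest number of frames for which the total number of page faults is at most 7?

5

f=1: 18 faults
f=2: 13 faults
f=3: 9 faults
f=4: 8 faults
f=5: 7 faults
f=6: 6 faults
Smallest f with faults ≤ 7 is 5.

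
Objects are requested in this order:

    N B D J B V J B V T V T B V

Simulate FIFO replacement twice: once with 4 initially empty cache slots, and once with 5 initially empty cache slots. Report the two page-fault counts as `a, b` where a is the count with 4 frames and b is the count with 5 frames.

7, 6

4 frames: F F F F . F . . . F . . F . → 7 faults.
5 frames: F F F F . F . . . F . . . . → 6 faults.
6 < 7: adding a frame reduced faults, as is typical.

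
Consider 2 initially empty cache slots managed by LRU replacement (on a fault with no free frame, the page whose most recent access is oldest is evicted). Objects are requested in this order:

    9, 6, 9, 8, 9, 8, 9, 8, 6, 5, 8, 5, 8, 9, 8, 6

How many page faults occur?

9 -> fault, frames (9)
6 -> fault, frames (9 6)
9 -> hit
8 -> fault, evict 6, frames (9 8)
9 -> hit
8 -> hit
9 -> hit
8 -> hit
6 -> fault, evict 9, frames (8 6)
5 -> fault, evict 8, frames (6 5)
8 -> fault, evict 6, frames (5 8)
5 -> hit
8 -> hit
9 -> fault, evict 5, frames (8 9)
8 -> hit
6 -> fault, evict 9, frames (8 6)
Page faults: 8.

8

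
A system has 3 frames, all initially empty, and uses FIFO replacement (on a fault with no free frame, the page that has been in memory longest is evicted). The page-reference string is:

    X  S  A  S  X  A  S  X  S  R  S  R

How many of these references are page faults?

X -> miss, frames [X]
S -> miss, frames [X, S]
A -> miss, frames [X, S, A]
S -> hit
X -> hit
A -> hit
S -> hit
X -> hit
S -> hit
R -> miss, evict X, frames [S, A, R]
S -> hit
R -> hit
Page faults: 4.

4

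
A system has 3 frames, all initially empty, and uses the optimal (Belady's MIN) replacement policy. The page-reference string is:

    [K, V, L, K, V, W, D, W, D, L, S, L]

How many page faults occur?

K → miss, frames [K]
V → miss, frames [K, V]
L → miss, frames [K, V, L]
K → hit
V → hit
W → miss, evict V, frames [K, L, W]
D → miss, evict K, frames [L, W, D]
W → hit
D → hit
L → hit
S → miss, evict D, frames [L, W, S]
L → hit
Page faults: 6.

6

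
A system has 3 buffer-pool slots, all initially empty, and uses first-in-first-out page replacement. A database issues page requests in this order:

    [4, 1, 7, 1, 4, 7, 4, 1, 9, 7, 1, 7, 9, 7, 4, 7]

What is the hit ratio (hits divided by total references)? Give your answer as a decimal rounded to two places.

4: fault, frames {4}
1: fault, frames {4,1}
7: fault, frames {4,1,7}
1: hit
4: hit
7: hit
4: hit
1: hit
9: fault, evict 4, frames {1,7,9}
7: hit
1: hit
7: hit
9: hit
7: hit
4: fault, evict 1, frames {7,9,4}
7: hit
Hits: 11 of 16 references → 11/16 = 0.6875.

0.69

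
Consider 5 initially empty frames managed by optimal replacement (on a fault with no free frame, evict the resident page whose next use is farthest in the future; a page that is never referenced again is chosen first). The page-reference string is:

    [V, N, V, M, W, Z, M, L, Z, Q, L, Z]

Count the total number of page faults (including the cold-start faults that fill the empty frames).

V → fault, frames [V]
N → fault, frames [V, N]
V → hit
M → fault, frames [V, N, M]
W → fault, frames [V, N, M, W]
Z → fault, frames [V, N, M, W, Z]
M → hit
L → fault, evict W, frames [V, N, M, Z, L]
Z → hit
Q → fault, evict M, frames [V, N, Z, L, Q]
L → hit
Z → hit
Page faults: 7.

7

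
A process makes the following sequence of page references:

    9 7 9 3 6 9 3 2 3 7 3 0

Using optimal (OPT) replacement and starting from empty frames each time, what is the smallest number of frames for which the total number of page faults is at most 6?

f=1: 12 faults
f=2: 8 faults
f=3: 7 faults
f=4: 6 faults
f=5: 6 faults
f=6: 6 faults
Smallest f with faults ≤ 6 is 4.

4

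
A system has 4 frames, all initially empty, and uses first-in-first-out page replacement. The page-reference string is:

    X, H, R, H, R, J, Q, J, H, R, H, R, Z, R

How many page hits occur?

X → fault, frames {X}
H → fault, frames {X,H}
R → fault, frames {X,H,R}
H → hit
R → hit
J → fault, frames {X,H,R,J}
Q → fault, evict X, frames {H,R,J,Q}
J → hit
H → hit
R → hit
H → hit
R → hit
Z → fault, evict H, frames {R,J,Q,Z}
R → hit
Hits: 8.

8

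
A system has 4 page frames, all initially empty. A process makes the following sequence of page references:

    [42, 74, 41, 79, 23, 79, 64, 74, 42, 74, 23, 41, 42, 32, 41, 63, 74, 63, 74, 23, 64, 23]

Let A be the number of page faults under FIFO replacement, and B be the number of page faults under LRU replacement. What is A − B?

Under FIFO: F F F F F . F F F . . F . F . F F . . F F . → 14 faults.
Under LRU: F F F F F . F F F . F F . F . F F . . F F . → 15 faults.
A − B = 14 − 15 = -1.

-1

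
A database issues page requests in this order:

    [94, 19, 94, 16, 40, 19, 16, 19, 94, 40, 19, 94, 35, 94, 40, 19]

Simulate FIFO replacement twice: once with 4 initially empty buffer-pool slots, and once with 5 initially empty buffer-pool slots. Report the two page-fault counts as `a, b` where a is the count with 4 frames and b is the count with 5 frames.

4 frames: F F . F F . . . . . . . F F . F → 7 faults.
5 frames: F F . F F . . . . . . . F . . . → 5 faults.
5 < 7: adding a frame reduced faults, as is typical.

7, 5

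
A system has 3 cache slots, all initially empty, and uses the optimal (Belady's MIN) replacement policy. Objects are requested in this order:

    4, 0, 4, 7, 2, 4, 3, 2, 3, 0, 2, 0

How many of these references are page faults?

5

4 -> fault, frames {4}
0 -> fault, frames {4,0}
4 -> hit
7 -> fault, frames {4,0,7}
2 -> fault, evict 7, frames {4,0,2}
4 -> hit
3 -> fault, evict 4, frames {0,2,3}
2 -> hit
3 -> hit
0 -> hit
2 -> hit
0 -> hit
Page faults: 5.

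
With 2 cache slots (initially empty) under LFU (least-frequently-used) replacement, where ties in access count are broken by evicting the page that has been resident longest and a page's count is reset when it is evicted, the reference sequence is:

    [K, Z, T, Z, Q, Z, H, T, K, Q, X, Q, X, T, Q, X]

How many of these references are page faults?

K -> fault, frames (K)
Z -> fault, frames (K Z)
T -> fault, evict K, frames (Z T)
Z -> hit
Q -> fault, evict T, frames (Z Q)
Z -> hit
H -> fault, evict Q, frames (Z H)
T -> fault, evict H, frames (Z T)
K -> fault, evict T, frames (Z K)
Q -> fault, evict K, frames (Z Q)
X -> fault, evict Q, frames (Z X)
Q -> fault, evict X, frames (Z Q)
X -> fault, evict Q, frames (Z X)
T -> fault, evict X, frames (Z T)
Q -> fault, evict T, frames (Z Q)
X -> fault, evict Q, frames (Z X)
Page faults: 14.

14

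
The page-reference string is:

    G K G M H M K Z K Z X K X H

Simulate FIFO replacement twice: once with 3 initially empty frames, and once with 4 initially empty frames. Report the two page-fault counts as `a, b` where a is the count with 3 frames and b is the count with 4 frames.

8, 7

3 frames: F F . F F . . F F . F . . F → 8 faults.
4 frames: F F . F F . . F . . F F . . → 7 faults.
7 < 8: adding a frame reduced faults, as is typical.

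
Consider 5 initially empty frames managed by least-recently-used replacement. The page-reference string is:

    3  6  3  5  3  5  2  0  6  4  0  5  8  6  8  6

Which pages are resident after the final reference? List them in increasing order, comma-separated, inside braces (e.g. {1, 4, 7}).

{0, 4, 5, 6, 8}

3 -> miss, frames {3}
6 -> miss, frames {3,6}
3 -> hit
5 -> miss, frames {6,3,5}
3 -> hit
5 -> hit
2 -> miss, frames {6,3,5,2}
0 -> miss, frames {6,3,5,2,0}
6 -> hit
4 -> miss, evict 3, frames {5,2,0,6,4}
0 -> hit
5 -> hit
8 -> miss, evict 2, frames {6,4,0,5,8}
6 -> hit
8 -> hit
6 -> hit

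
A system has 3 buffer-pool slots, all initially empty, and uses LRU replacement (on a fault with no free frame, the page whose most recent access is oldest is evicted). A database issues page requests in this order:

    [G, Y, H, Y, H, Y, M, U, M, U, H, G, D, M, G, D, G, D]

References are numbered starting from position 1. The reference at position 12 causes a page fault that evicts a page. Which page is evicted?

pos 1: G -> fault, frames {G}
pos 2: Y -> fault, frames {G,Y}
pos 3: H -> fault, frames {G,Y,H}
pos 4: Y -> hit
pos 5: H -> hit
pos 6: Y -> hit
pos 7: M -> fault, evict G, frames {H,Y,M}
pos 8: U -> fault, evict H, frames {Y,M,U}
pos 9: M -> hit
pos 10: U -> hit
pos 11: H -> fault, evict Y, frames {M,U,H}
pos 12: G -> fault, evict M, frames {U,H,G}
At position 12, page M is evicted.

M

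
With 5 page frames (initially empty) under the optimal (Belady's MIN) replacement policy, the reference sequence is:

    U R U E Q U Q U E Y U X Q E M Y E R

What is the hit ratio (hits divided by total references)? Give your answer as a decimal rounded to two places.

U → miss, frames (U)
R → miss, frames (U R)
U → hit
E → miss, frames (U R E)
Q → miss, frames (U R E Q)
U → hit
Q → hit
U → hit
E → hit
Y → miss, frames (U R E Q Y)
U → hit
X → miss, evict U, frames (R E Q Y X)
Q → hit
E → hit
M → miss, evict X, frames (R E Q Y M)
Y → hit
E → hit
R → hit
Hits: 11 of 18 references → 11/18 = 0.6111.

0.61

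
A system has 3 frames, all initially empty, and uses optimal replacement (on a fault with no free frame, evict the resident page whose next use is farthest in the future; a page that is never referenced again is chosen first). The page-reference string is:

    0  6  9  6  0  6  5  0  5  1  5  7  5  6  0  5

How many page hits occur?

0: fault, frames [0]
6: fault, frames [0, 6]
9: fault, frames [0, 6, 9]
6: hit
0: hit
6: hit
5: fault, evict 9, frames [0, 6, 5]
0: hit
5: hit
1: fault, evict 0, frames [6, 5, 1]
5: hit
7: fault, evict 1, frames [6, 5, 7]
5: hit
6: hit
0: fault, evict 7, frames [6, 5, 0]
5: hit
Hits: 9.

9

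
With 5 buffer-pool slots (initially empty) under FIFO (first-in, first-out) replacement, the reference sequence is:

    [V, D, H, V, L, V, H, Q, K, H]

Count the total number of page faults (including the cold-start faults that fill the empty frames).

V: fault, frames (V)
D: fault, frames (V D)
H: fault, frames (V D H)
V: hit
L: fault, frames (V D H L)
V: hit
H: hit
Q: fault, frames (V D H L Q)
K: fault, evict V, frames (D H L Q K)
H: hit
Page faults: 6.

6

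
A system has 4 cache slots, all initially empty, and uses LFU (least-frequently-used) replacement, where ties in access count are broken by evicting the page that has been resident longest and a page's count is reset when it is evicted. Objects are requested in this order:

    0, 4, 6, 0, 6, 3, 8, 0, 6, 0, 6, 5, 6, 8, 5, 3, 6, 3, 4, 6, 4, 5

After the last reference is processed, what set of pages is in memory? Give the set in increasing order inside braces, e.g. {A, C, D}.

0: fault, frames [0]
4: fault, frames [0, 4]
6: fault, frames [0, 4, 6]
0: hit
6: hit
3: fault, frames [0, 4, 6, 3]
8: fault, evict 4, frames [0, 6, 3, 8]
0: hit
6: hit
0: hit
6: hit
5: fault, evict 3, frames [0, 6, 8, 5]
6: hit
8: hit
5: hit
3: fault, evict 8, frames [0, 6, 5, 3]
6: hit
3: hit
4: fault, evict 5, frames [0, 6, 3, 4]
6: hit
4: hit
5: fault, evict 3, frames [0, 6, 4, 5]

{0, 4, 5, 6}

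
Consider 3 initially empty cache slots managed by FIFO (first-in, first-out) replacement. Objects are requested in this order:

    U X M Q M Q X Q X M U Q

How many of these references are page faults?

U -> fault, frames [U]
X -> fault, frames [U, X]
M -> fault, frames [U, X, M]
Q -> fault, evict U, frames [X, M, Q]
M -> hit
Q -> hit
X -> hit
Q -> hit
X -> hit
M -> hit
U -> fault, evict X, frames [M, Q, U]
Q -> hit
Page faults: 5.

5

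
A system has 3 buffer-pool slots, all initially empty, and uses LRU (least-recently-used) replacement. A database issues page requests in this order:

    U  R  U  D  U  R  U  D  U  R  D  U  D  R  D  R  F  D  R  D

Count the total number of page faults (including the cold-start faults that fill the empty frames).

U -> miss, frames {U}
R -> miss, frames {U,R}
U -> hit
D -> miss, frames {R,U,D}
U -> hit
R -> hit
U -> hit
D -> hit
U -> hit
R -> hit
D -> hit
U -> hit
D -> hit
R -> hit
D -> hit
R -> hit
F -> miss, evict U, frames {D,R,F}
D -> hit
R -> hit
D -> hit
Page faults: 4.

4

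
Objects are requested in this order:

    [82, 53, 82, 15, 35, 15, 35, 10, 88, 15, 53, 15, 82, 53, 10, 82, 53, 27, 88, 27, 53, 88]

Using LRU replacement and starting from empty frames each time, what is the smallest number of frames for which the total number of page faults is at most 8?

6

f=1: 22 faults
f=2: 17 faults
f=3: 12 faults
f=4: 11 faults
f=5: 10 faults
f=6: 7 faults
f=7: 7 faults
Smallest f with faults ≤ 8 is 6.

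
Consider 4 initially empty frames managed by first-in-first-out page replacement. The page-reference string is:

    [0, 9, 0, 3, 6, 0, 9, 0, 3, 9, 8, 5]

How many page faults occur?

0: fault, frames {0}
9: fault, frames {0,9}
0: hit
3: fault, frames {0,9,3}
6: fault, frames {0,9,3,6}
0: hit
9: hit
0: hit
3: hit
9: hit
8: fault, evict 0, frames {9,3,6,8}
5: fault, evict 9, frames {3,6,8,5}
Page faults: 6.

6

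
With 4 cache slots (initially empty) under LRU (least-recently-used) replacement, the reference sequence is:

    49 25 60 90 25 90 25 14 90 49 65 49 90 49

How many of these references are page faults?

7

49 -> miss, frames (49)
25 -> miss, frames (49 25)
60 -> miss, frames (49 25 60)
90 -> miss, frames (49 25 60 90)
25 -> hit
90 -> hit
25 -> hit
14 -> miss, evict 49, frames (60 90 25 14)
90 -> hit
49 -> miss, evict 60, frames (25 14 90 49)
65 -> miss, evict 25, frames (14 90 49 65)
49 -> hit
90 -> hit
49 -> hit
Page faults: 7.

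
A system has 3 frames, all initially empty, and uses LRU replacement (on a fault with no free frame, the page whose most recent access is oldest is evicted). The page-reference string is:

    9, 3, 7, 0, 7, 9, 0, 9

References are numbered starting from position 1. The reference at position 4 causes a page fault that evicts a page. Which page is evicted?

pos 1: 9: miss, frames {9}
pos 2: 3: miss, frames {9,3}
pos 3: 7: miss, frames {9,3,7}
pos 4: 0: miss, evict 9, frames {3,7,0}
At position 4, page 9 is evicted.

9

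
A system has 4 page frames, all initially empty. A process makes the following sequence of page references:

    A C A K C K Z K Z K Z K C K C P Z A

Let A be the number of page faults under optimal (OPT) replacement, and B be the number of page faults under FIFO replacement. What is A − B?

Under OPT: F F . F . . F . . . . . . . . F . . → 5 faults.
Under FIFO: F F . F . . F . . . . . . . . F . F → 6 faults.
A − B = 5 − 6 = -1.

-1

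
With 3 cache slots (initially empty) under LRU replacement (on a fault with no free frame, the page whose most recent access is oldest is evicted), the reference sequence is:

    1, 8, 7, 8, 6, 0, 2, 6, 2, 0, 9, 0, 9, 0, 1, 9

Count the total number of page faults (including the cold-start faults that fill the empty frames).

1 → miss, frames [1]
8 → miss, frames [1, 8]
7 → miss, frames [1, 8, 7]
8 → hit
6 → miss, evict 1, frames [7, 8, 6]
0 → miss, evict 7, frames [8, 6, 0]
2 → miss, evict 8, frames [6, 0, 2]
6 → hit
2 → hit
0 → hit
9 → miss, evict 6, frames [2, 0, 9]
0 → hit
9 → hit
0 → hit
1 → miss, evict 2, frames [9, 0, 1]
9 → hit
Page faults: 8.

8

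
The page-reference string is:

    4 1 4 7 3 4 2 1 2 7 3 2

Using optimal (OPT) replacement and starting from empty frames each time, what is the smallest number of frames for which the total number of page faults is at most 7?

3

f=1: 12 faults
f=2: 8 faults
f=3: 6 faults
f=4: 5 faults
f=5: 5 faults
Smallest f with faults ≤ 7 is 3.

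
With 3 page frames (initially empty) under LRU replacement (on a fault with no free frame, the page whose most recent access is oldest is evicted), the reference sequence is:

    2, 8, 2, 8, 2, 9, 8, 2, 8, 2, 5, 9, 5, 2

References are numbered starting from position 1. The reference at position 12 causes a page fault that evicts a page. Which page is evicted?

8

pos 1: 2 → fault, frames (2)
pos 2: 8 → fault, frames (2 8)
pos 3: 2 → hit
pos 4: 8 → hit
pos 5: 2 → hit
pos 6: 9 → fault, frames (8 2 9)
pos 7: 8 → hit
pos 8: 2 → hit
pos 9: 8 → hit
pos 10: 2 → hit
pos 11: 5 → fault, evict 9, frames (8 2 5)
pos 12: 9 → fault, evict 8, frames (2 5 9)
At position 12, page 8 is evicted.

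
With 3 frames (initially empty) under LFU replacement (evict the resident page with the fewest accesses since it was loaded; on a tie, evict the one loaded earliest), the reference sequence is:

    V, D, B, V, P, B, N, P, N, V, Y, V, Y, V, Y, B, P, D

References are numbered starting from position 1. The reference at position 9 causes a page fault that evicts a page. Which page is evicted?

pos 1: V -> miss, frames (V)
pos 2: D -> miss, frames (V D)
pos 3: B -> miss, frames (V D B)
pos 4: V -> hit
pos 5: P -> miss, evict D, frames (V B P)
pos 6: B -> hit
pos 7: N -> miss, evict P, frames (V B N)
pos 8: P -> miss, evict N, frames (V B P)
pos 9: N -> miss, evict P, frames (V B N)
At position 9, page P is evicted.

P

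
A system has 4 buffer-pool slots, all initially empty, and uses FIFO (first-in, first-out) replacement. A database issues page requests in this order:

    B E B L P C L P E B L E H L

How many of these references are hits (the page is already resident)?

B: miss, frames (B)
E: miss, frames (B E)
B: hit
L: miss, frames (B E L)
P: miss, frames (B E L P)
C: miss, evict B, frames (E L P C)
L: hit
P: hit
E: hit
B: miss, evict E, frames (L P C B)
L: hit
E: miss, evict L, frames (P C B E)
H: miss, evict P, frames (C B E H)
L: miss, evict C, frames (B E H L)
Hits: 5.

5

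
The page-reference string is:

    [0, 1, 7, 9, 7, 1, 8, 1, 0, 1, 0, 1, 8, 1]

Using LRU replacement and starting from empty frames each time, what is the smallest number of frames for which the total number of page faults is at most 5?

f=1: 14 faults
f=2: 8 faults
f=3: 6 faults
f=4: 6 faults
f=5: 5 faults
Smallest f with faults ≤ 5 is 5.

5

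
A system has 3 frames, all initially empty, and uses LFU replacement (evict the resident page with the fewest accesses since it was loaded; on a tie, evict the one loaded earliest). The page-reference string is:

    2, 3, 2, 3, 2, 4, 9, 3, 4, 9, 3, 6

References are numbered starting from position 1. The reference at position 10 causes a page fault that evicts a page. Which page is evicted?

4

pos 1: 2 → miss, frames (2)
pos 2: 3 → miss, frames (2 3)
pos 3: 2 → hit
pos 4: 3 → hit
pos 5: 2 → hit
pos 6: 4 → miss, frames (2 3 4)
pos 7: 9 → miss, evict 4, frames (2 3 9)
pos 8: 3 → hit
pos 9: 4 → miss, evict 9, frames (2 3 4)
pos 10: 9 → miss, evict 4, frames (2 3 9)
At position 10, page 4 is evicted.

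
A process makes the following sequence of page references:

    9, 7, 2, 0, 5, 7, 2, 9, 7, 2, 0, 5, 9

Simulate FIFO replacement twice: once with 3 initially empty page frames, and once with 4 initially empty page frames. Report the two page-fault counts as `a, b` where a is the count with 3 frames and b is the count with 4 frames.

10, 11

3 frames: F F F F F F F F . . F F . → 10 faults.
4 frames: F F F F F . . F F F F F F → 11 faults.
11 > 10: adding a frame increased faults — Belady's anomaly.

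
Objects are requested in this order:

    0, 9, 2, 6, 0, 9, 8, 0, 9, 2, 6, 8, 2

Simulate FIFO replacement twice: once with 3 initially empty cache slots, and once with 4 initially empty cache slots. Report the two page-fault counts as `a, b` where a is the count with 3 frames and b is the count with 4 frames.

3 frames: F F F F F F F . . F F . . → 9 faults.
4 frames: F F F F . . F F F F F F . → 10 faults.
10 > 9: adding a frame increased faults — Belady's anomaly.

9, 10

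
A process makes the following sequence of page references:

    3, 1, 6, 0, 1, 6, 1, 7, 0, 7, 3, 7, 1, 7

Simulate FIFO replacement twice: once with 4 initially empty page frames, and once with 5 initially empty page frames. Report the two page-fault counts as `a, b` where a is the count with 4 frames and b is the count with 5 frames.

7, 5

4 frames: F F F F . . . F . . F . F . → 7 faults.
5 frames: F F F F . . . F . . . . . . → 5 faults.
5 < 7: adding a frame reduced faults, as is typical.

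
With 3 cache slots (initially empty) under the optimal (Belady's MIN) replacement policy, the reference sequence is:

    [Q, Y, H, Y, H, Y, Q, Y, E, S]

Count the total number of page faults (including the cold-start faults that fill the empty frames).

5

Q: fault, frames {Q}
Y: fault, frames {Q,Y}
H: fault, frames {Q,Y,H}
Y: hit
H: hit
Y: hit
Q: hit
Y: hit
E: fault, evict H, frames {Q,Y,E}
S: fault, evict E, frames {Q,Y,S}
Page faults: 5.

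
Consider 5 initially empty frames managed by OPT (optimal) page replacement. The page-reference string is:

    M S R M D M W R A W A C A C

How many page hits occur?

7

M: miss, frames (M)
S: miss, frames (M S)
R: miss, frames (M S R)
M: hit
D: miss, frames (M S R D)
M: hit
W: miss, frames (M S R D W)
R: hit
A: miss, evict D, frames (M S R W A)
W: hit
A: hit
C: miss, evict W, frames (M S R A C)
A: hit
C: hit
Hits: 7.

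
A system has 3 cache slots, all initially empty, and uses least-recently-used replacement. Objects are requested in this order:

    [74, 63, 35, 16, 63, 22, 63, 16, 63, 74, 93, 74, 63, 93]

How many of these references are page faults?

74 -> miss, frames [74]
63 -> miss, frames [74, 63]
35 -> miss, frames [74, 63, 35]
16 -> miss, evict 74, frames [63, 35, 16]
63 -> hit
22 -> miss, evict 35, frames [16, 63, 22]
63 -> hit
16 -> hit
63 -> hit
74 -> miss, evict 22, frames [16, 63, 74]
93 -> miss, evict 16, frames [63, 74, 93]
74 -> hit
63 -> hit
93 -> hit
Page faults: 7.

7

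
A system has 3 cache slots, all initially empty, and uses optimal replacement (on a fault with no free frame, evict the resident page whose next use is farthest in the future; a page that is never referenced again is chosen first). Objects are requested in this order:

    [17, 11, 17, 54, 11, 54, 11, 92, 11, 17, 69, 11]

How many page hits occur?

7

17 → miss, frames {17}
11 → miss, frames {17,11}
17 → hit
54 → miss, frames {17,11,54}
11 → hit
54 → hit
11 → hit
92 → miss, evict 54, frames {17,11,92}
11 → hit
17 → hit
69 → miss, evict 92, frames {17,11,69}
11 → hit
Hits: 7.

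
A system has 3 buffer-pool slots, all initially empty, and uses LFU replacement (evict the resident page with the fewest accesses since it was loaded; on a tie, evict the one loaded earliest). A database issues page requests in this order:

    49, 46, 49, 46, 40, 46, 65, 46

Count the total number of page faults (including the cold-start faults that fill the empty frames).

49 -> fault, frames (49)
46 -> fault, frames (49 46)
49 -> hit
46 -> hit
40 -> fault, frames (49 46 40)
46 -> hit
65 -> fault, evict 40, frames (49 46 65)
46 -> hit
Page faults: 4.

4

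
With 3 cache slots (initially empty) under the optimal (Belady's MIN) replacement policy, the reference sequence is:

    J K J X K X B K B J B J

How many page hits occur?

J: miss, frames (J)
K: miss, frames (J K)
J: hit
X: miss, frames (J K X)
K: hit
X: hit
B: miss, evict X, frames (J K B)
K: hit
B: hit
J: hit
B: hit
J: hit
Hits: 8.

8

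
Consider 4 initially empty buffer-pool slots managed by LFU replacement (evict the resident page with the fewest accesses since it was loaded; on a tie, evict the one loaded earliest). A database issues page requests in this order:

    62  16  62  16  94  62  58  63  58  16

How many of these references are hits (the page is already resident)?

5

62 → miss, frames {62}
16 → miss, frames {62,16}
62 → hit
16 → hit
94 → miss, frames {62,16,94}
62 → hit
58 → miss, frames {62,16,94,58}
63 → miss, evict 94, frames {62,16,58,63}
58 → hit
16 → hit
Hits: 5.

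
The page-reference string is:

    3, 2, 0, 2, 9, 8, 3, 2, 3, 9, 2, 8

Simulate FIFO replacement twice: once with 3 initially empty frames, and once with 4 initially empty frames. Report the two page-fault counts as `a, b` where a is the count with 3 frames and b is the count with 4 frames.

3 frames: F F F . F F F F . F . F → 9 faults.
4 frames: F F F . F F F F . . . . → 7 faults.
7 < 9: adding a frame reduced faults, as is typical.

9, 7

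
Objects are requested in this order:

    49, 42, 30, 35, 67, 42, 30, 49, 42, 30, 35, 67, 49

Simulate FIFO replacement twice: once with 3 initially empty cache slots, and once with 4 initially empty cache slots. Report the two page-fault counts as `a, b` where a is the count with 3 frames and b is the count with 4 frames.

3 frames: F F F F F F F F . . F F . → 10 faults.
4 frames: F F F F F . . F F F F F F → 11 faults.
11 > 10: adding a frame increased faults — Belady's anomaly.

10, 11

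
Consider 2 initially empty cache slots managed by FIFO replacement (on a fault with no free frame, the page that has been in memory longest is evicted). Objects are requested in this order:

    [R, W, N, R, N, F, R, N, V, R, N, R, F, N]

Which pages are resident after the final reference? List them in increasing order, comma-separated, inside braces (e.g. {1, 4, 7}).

{F, N}

R → miss, frames {R}
W → miss, frames {R,W}
N → miss, evict R, frames {W,N}
R → miss, evict W, frames {N,R}
N → hit
F → miss, evict N, frames {R,F}
R → hit
N → miss, evict R, frames {F,N}
V → miss, evict F, frames {N,V}
R → miss, evict N, frames {V,R}
N → miss, evict V, frames {R,N}
R → hit
F → miss, evict R, frames {N,F}
N → hit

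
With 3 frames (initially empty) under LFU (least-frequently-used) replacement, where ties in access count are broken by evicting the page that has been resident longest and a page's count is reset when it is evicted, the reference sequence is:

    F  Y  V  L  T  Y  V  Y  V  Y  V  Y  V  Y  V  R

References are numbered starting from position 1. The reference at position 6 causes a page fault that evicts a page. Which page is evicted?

V

pos 1: F: miss, frames {F}
pos 2: Y: miss, frames {F,Y}
pos 3: V: miss, frames {F,Y,V}
pos 4: L: miss, evict F, frames {Y,V,L}
pos 5: T: miss, evict Y, frames {V,L,T}
pos 6: Y: miss, evict V, frames {L,T,Y}
At position 6, page V is evicted.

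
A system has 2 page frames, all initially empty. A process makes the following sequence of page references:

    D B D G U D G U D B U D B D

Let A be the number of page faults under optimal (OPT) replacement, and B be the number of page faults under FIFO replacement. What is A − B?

-4

Under OPT: F F . F F . F . F F . F . . → 8 faults.
Under FIFO: F F . F F F F F F F F F F . → 12 faults.
A − B = 8 − 12 = -4.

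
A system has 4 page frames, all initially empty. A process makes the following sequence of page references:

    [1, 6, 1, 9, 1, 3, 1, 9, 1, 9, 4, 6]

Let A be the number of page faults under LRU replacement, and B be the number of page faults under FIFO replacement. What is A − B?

1

Under LRU: F F . F . F . . . . F F → 6 faults.
Under FIFO: F F . F . F . . . . F . → 5 faults.
A − B = 6 − 5 = 1.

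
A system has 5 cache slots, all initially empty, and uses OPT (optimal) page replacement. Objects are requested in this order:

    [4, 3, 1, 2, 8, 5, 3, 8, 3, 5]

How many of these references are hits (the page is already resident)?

4

4 → fault, frames [4]
3 → fault, frames [4, 3]
1 → fault, frames [4, 3, 1]
2 → fault, frames [4, 3, 1, 2]
8 → fault, frames [4, 3, 1, 2, 8]
5 → fault, evict 2, frames [4, 3, 1, 8, 5]
3 → hit
8 → hit
3 → hit
5 → hit
Hits: 4.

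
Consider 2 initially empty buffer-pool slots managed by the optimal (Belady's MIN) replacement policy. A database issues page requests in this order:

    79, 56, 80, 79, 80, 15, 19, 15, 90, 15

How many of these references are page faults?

6

79: miss, frames [79]
56: miss, frames [79, 56]
80: miss, evict 56, frames [79, 80]
79: hit
80: hit
15: miss, evict 80, frames [79, 15]
19: miss, evict 79, frames [15, 19]
15: hit
90: miss, evict 19, frames [15, 90]
15: hit
Page faults: 6.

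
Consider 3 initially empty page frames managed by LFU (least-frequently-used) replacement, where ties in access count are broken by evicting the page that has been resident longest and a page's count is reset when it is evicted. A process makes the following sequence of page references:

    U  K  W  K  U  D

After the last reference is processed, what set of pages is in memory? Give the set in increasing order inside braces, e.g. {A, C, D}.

U -> miss, frames (U)
K -> miss, frames (U K)
W -> miss, frames (U K W)
K -> hit
U -> hit
D -> miss, evict W, frames (U K D)

{D, K, U}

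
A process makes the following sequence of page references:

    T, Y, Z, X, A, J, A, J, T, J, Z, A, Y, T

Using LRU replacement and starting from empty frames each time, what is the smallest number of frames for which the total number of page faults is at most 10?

f=1: 14 faults
f=2: 11 faults
f=3: 11 faults
f=4: 10 faults
f=5: 8 faults
f=6: 6 faults
Smallest f with faults ≤ 10 is 4.

4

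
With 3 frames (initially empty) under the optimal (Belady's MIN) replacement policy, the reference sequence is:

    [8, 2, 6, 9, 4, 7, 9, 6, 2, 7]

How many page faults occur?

7

8: fault, frames (8)
2: fault, frames (8 2)
6: fault, frames (8 2 6)
9: fault, evict 8, frames (2 6 9)
4: fault, evict 2, frames (6 9 4)
7: fault, evict 4, frames (6 9 7)
9: hit
6: hit
2: fault, evict 9, frames (6 7 2)
7: hit
Page faults: 7.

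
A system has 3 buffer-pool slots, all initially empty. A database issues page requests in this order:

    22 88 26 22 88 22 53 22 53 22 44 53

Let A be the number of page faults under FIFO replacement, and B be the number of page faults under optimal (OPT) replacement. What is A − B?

Under FIFO: F F F . . . F F . . F . → 6 faults.
Under OPT: F F F . . . F . . . F . → 5 faults.
A − B = 6 − 5 = 1.

1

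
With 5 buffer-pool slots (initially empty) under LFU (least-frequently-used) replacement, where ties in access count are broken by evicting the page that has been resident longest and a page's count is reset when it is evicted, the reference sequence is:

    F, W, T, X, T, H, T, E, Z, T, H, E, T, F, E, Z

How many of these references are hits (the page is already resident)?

8

F → fault, frames (F)
W → fault, frames (F W)
T → fault, frames (F W T)
X → fault, frames (F W T X)
T → hit
H → fault, frames (F W T X H)
T → hit
E → fault, evict F, frames (W T X H E)
Z → fault, evict W, frames (T X H E Z)
T → hit
H → hit
E → hit
T → hit
F → fault, evict X, frames (T H E Z F)
E → hit
Z → hit
Hits: 8.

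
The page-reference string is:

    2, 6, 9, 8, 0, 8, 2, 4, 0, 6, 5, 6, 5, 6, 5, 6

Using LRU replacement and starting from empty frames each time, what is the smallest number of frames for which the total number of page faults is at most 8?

f=1: 16 faults
f=2: 10 faults
f=3: 10 faults
f=4: 9 faults
f=5: 8 faults
f=6: 7 faults
f=7: 7 faults
Smallest f with faults ≤ 8 is 5.

5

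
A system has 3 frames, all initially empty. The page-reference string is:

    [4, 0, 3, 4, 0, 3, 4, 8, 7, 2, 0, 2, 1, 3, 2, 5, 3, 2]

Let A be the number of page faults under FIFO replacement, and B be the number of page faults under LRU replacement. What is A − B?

1

Under FIFO: F F F . . . . F F F F . F F F F . . → 11 faults.
Under LRU: F F F . . . . F F F F . F F . F . . → 10 faults.
A − B = 11 − 10 = 1.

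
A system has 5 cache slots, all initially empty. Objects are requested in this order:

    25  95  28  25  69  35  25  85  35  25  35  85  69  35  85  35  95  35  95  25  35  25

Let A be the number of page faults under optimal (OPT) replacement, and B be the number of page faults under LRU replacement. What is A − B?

Under OPT: F F F . F F . F . . . . . . . . . . . . . . → 6 faults.
Under LRU: F F F . F F . F . . . . . . . . F . . . . . → 7 faults.
A − B = 6 − 7 = -1.

-1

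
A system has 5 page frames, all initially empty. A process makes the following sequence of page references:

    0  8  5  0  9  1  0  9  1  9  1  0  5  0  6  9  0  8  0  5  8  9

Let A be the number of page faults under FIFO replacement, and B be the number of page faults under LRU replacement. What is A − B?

3

Under FIFO: F F F . F F . . . . . . . . F . F F . F . F → 10 faults.
Under LRU: F F F . F F . . . . . . . . F . . F . . . . → 7 faults.
A − B = 10 − 7 = 3.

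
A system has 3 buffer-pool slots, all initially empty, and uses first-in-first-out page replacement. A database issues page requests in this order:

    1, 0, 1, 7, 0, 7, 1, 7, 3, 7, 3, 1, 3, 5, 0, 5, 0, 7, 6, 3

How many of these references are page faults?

1 → miss, frames (1)
0 → miss, frames (1 0)
1 → hit
7 → miss, frames (1 0 7)
0 → hit
7 → hit
1 → hit
7 → hit
3 → miss, evict 1, frames (0 7 3)
7 → hit
3 → hit
1 → miss, evict 0, frames (7 3 1)
3 → hit
5 → miss, evict 7, frames (3 1 5)
0 → miss, evict 3, frames (1 5 0)
5 → hit
0 → hit
7 → miss, evict 1, frames (5 0 7)
6 → miss, evict 5, frames (0 7 6)
3 → miss, evict 0, frames (7 6 3)
Page faults: 10.

10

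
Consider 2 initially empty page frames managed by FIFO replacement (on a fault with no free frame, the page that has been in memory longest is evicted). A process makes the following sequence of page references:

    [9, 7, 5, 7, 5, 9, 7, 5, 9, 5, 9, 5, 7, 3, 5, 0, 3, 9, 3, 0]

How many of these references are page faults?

9 → fault, frames {9}
7 → fault, frames {9,7}
5 → fault, evict 9, frames {7,5}
7 → hit
5 → hit
9 → fault, evict 7, frames {5,9}
7 → fault, evict 5, frames {9,7}
5 → fault, evict 9, frames {7,5}
9 → fault, evict 7, frames {5,9}
5 → hit
9 → hit
5 → hit
7 → fault, evict 5, frames {9,7}
3 → fault, evict 9, frames {7,3}
5 → fault, evict 7, frames {3,5}
0 → fault, evict 3, frames {5,0}
3 → fault, evict 5, frames {0,3}
9 → fault, evict 0, frames {3,9}
3 → hit
0 → fault, evict 3, frames {9,0}
Page faults: 14.

14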